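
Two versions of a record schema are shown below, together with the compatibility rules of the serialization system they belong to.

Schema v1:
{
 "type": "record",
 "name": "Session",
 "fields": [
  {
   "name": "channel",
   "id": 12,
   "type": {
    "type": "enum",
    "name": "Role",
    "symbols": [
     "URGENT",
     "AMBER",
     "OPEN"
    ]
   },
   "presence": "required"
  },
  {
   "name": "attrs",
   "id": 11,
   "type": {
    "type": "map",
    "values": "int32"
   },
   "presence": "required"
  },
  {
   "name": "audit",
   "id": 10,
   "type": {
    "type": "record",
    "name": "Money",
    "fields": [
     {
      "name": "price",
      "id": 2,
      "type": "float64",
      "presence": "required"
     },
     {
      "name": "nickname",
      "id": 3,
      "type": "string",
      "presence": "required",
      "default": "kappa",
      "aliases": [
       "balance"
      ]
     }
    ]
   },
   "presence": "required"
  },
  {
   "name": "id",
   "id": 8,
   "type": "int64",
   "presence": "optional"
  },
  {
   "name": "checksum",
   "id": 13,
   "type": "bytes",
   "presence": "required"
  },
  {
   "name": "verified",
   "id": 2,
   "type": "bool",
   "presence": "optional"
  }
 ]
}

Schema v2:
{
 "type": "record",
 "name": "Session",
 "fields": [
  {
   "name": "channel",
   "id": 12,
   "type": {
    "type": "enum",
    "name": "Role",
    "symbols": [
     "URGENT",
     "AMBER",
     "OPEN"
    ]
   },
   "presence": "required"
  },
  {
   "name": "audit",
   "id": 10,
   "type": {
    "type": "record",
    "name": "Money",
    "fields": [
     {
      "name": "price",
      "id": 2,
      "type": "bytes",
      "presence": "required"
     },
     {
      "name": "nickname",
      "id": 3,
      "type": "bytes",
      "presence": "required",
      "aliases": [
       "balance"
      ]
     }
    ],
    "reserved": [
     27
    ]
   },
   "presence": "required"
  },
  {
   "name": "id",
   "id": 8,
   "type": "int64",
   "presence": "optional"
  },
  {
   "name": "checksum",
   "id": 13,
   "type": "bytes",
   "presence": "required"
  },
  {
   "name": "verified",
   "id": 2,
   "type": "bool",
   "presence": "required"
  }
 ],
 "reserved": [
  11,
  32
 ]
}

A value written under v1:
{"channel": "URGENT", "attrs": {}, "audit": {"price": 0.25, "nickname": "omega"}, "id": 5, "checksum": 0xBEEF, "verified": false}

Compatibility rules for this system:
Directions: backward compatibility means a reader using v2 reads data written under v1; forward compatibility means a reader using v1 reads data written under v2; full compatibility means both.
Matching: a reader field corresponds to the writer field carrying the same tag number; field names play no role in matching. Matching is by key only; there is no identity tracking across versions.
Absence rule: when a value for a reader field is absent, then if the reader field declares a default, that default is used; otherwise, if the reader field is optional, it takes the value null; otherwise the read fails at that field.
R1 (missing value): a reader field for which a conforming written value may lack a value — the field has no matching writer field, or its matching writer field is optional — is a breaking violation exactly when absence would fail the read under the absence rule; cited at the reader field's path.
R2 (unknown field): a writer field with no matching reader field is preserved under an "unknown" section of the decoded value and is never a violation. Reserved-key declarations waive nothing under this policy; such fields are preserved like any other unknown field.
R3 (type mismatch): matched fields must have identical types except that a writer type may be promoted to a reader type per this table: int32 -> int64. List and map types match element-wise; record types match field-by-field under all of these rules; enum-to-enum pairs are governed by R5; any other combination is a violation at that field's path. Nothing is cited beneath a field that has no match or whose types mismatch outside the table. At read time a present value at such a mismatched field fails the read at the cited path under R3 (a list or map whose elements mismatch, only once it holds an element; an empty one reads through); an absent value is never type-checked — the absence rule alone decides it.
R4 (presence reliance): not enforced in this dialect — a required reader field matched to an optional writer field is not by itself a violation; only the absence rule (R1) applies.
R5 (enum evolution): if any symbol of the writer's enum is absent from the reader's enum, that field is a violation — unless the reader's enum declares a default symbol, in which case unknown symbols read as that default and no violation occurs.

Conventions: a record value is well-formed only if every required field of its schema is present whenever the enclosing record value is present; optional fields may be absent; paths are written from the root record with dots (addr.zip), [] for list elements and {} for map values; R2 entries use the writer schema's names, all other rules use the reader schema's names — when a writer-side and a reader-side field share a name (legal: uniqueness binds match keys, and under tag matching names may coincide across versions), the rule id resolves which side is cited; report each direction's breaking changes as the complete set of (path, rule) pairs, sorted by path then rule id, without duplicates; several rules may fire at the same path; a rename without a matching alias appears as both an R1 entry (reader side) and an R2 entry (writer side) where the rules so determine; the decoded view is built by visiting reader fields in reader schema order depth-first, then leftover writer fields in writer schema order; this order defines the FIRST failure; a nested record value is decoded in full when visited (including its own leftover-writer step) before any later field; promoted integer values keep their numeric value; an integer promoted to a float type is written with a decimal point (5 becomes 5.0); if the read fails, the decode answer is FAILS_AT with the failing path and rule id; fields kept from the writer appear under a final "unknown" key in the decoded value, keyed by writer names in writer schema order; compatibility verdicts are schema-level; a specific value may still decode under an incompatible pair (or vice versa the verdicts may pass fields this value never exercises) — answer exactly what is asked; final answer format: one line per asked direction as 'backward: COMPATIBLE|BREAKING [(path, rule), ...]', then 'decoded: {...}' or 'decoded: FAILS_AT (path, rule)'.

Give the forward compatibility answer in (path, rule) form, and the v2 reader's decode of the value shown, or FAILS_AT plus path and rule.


the writer's type comes first in each Session pair
forward for Session (reader v1, writer v2):
  writer required, Role -> Role: reader channel maps from writer channel
  attrs: no writer match
  writer required, Money -> Money: reader audit maps from writer audit
  writer optional, int64 -> int64: reader id maps from writer id
  writer required, bytes -> bytes: reader checksum maps from writer checksum
  writer required, bool -> bool: reader verified maps from writer verified
  writer required, bytes -> float64: reader audit.price maps from writer audit.price
  writer required, bytes -> string: reader audit.nickname maps from writer audit.nickname
  violation R1 at attrs
  violation R3 at audit.nickname
  violation R3 at audit.price
  => forward: BREAKING (3)
decode (reader v2):
  channel := "URGENT"
  read fails at audit.price under R3
  => FAILS_AT (audit.price, R3)
the other Session changes do not affect what is asked:
  field verified in record Session: optional changed to required -> affects backward compatibility only, which is not asked

forward: BREAKING [(attrs, R1), (audit.nickname, R3), (audit.price, R3)]; decoded: FAILS_AT (audit.price, R3)


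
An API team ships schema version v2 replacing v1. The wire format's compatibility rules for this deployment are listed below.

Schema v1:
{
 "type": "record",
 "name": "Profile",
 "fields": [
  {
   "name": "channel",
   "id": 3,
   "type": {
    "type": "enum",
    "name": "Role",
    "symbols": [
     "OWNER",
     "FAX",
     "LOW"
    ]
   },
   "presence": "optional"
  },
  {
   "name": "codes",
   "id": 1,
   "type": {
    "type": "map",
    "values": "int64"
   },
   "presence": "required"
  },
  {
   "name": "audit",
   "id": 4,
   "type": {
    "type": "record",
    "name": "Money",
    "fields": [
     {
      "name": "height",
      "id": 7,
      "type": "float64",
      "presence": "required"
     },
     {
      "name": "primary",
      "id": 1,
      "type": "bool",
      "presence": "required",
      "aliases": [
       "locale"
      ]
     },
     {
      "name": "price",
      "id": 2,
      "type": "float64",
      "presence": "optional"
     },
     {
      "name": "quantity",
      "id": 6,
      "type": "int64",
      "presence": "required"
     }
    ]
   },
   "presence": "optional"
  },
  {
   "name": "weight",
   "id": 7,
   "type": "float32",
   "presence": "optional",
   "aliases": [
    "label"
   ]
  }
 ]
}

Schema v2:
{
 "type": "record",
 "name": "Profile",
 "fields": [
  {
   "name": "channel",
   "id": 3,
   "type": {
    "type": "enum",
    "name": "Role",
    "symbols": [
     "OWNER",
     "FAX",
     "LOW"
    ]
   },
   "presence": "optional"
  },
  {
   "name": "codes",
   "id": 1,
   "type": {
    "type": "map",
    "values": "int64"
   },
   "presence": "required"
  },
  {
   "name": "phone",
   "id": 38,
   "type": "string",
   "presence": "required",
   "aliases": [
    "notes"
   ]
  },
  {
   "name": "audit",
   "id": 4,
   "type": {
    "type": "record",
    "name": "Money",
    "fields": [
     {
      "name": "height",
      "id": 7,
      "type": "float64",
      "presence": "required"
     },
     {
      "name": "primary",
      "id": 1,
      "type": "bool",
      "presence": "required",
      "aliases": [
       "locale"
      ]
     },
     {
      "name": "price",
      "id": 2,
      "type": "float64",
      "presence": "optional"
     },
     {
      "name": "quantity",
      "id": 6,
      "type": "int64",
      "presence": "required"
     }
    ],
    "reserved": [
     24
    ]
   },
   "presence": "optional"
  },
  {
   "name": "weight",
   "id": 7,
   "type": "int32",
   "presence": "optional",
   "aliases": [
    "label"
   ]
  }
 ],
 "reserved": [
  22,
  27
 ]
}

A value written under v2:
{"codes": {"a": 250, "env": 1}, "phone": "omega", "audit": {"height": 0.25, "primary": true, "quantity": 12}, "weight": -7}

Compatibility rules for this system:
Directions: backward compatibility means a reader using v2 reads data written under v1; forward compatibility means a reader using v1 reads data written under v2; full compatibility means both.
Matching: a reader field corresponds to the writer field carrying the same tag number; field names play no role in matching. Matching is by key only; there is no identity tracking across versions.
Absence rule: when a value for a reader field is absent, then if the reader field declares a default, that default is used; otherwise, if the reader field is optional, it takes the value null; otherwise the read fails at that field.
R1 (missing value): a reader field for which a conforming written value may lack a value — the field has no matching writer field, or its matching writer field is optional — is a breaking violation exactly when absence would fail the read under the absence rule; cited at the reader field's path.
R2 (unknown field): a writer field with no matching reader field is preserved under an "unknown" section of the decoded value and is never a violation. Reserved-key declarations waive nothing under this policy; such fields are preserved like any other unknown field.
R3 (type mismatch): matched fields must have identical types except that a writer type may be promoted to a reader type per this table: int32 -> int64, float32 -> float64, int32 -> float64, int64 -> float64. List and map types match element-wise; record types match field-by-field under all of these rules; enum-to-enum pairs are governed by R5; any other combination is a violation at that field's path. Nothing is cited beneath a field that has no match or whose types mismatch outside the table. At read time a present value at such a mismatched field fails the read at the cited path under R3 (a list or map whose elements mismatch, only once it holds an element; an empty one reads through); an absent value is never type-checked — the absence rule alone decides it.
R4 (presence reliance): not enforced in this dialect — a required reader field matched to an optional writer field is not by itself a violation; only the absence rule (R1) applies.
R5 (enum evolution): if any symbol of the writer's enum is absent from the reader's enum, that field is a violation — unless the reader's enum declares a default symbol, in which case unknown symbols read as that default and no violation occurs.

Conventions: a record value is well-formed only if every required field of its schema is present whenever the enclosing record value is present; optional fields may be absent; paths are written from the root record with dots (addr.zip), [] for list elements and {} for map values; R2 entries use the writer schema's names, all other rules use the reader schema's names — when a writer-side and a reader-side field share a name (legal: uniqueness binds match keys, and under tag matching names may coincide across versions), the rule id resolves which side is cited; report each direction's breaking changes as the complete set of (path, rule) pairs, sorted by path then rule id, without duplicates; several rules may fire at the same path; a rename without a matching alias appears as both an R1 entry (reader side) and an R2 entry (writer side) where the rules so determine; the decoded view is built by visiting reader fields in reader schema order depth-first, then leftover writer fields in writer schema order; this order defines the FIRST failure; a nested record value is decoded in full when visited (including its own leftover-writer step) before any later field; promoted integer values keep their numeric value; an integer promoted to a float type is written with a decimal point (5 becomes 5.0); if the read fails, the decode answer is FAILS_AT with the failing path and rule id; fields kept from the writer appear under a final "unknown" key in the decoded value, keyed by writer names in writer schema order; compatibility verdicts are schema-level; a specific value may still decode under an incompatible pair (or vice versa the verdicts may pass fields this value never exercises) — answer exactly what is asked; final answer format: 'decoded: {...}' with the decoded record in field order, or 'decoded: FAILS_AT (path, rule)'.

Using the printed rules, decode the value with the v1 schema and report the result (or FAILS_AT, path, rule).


arrows below run writer -> reader for Profile
decode (reader v1):
  channel := null (absent, optional -> null)
  codes := {"a": 250, "env": 1}
  audit.height := 0.25
  audit.primary := true
  audit.price := null (absent, optional -> null)
  audit.quantity := 12
  read fails at weight under R3
  => FAILS_AT (weight, R3)
diffs on Profile not affecting the asked answer:
  added field phone to record Profile: required string, tag 38 (in v2 it sits immediately before audit) -> changes Profile's schema-level verdicts only — the decode of this value is the same

decoded: FAILS_AT (weight, R3)


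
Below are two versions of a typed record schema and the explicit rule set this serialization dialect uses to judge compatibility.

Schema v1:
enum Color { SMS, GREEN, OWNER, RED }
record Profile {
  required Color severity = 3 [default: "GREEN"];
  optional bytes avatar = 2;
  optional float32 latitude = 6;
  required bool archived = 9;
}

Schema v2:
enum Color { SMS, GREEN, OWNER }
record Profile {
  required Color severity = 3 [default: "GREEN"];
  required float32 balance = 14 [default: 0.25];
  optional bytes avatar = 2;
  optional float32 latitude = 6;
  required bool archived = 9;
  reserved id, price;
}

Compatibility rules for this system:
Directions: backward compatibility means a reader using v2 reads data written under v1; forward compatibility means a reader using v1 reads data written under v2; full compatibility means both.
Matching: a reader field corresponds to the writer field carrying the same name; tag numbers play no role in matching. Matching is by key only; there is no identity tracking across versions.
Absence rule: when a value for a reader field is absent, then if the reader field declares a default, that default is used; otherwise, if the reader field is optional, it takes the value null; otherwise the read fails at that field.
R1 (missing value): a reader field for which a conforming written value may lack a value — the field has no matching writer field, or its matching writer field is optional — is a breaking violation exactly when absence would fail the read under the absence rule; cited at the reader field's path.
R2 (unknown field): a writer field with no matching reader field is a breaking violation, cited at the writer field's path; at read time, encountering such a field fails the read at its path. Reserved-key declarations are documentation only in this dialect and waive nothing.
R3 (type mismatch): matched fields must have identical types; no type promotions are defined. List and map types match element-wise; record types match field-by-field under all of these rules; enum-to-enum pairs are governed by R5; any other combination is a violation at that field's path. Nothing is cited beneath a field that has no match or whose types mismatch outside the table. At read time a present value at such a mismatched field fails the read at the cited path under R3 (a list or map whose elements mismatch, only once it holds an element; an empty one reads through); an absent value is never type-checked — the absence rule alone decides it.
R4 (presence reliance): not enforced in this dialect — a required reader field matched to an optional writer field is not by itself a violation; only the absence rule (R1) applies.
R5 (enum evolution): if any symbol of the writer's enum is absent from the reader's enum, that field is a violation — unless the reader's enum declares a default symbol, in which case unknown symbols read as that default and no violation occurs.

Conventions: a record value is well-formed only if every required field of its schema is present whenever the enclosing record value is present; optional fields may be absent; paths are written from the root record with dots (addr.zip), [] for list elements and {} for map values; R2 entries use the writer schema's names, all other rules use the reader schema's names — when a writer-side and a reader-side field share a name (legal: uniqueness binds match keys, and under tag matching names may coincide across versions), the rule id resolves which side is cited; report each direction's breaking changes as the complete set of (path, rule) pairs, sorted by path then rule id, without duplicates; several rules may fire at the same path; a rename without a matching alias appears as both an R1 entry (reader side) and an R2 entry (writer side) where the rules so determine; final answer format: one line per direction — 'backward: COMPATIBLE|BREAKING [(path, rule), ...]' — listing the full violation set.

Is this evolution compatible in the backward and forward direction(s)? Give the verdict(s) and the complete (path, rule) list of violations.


backward: BREAKING [(severity, R5)]; forward: BREAKING [(balance, R2)]

arrows below run writer -> reader for Profile
backward on Profile — v2 reading data written by v1:
  severity: Color -> Color, writer required; from severity
  balance: no writer-side match
  avatar: bytes -> bytes, writer optional; from avatar
  latitude: float32 -> float32, writer optional; from latitude
  archived: bool -> bool, writer required; from archived
  breaking: (severity, R5)
  backward on Profile therefore BREAKING (1)
forward on Profile — v1 reading data written by v2:
  severity: Color -> Color, writer required; from severity
  avatar: bytes -> bytes, writer optional; from avatar
  latitude: float32 -> float32, writer optional; from latitude
  archived: bool -> bool, writer required; from archived
  writer field balance has no reader counterpart
  breaking: (balance, R2)
  forward on Profile therefore BREAKING (1)


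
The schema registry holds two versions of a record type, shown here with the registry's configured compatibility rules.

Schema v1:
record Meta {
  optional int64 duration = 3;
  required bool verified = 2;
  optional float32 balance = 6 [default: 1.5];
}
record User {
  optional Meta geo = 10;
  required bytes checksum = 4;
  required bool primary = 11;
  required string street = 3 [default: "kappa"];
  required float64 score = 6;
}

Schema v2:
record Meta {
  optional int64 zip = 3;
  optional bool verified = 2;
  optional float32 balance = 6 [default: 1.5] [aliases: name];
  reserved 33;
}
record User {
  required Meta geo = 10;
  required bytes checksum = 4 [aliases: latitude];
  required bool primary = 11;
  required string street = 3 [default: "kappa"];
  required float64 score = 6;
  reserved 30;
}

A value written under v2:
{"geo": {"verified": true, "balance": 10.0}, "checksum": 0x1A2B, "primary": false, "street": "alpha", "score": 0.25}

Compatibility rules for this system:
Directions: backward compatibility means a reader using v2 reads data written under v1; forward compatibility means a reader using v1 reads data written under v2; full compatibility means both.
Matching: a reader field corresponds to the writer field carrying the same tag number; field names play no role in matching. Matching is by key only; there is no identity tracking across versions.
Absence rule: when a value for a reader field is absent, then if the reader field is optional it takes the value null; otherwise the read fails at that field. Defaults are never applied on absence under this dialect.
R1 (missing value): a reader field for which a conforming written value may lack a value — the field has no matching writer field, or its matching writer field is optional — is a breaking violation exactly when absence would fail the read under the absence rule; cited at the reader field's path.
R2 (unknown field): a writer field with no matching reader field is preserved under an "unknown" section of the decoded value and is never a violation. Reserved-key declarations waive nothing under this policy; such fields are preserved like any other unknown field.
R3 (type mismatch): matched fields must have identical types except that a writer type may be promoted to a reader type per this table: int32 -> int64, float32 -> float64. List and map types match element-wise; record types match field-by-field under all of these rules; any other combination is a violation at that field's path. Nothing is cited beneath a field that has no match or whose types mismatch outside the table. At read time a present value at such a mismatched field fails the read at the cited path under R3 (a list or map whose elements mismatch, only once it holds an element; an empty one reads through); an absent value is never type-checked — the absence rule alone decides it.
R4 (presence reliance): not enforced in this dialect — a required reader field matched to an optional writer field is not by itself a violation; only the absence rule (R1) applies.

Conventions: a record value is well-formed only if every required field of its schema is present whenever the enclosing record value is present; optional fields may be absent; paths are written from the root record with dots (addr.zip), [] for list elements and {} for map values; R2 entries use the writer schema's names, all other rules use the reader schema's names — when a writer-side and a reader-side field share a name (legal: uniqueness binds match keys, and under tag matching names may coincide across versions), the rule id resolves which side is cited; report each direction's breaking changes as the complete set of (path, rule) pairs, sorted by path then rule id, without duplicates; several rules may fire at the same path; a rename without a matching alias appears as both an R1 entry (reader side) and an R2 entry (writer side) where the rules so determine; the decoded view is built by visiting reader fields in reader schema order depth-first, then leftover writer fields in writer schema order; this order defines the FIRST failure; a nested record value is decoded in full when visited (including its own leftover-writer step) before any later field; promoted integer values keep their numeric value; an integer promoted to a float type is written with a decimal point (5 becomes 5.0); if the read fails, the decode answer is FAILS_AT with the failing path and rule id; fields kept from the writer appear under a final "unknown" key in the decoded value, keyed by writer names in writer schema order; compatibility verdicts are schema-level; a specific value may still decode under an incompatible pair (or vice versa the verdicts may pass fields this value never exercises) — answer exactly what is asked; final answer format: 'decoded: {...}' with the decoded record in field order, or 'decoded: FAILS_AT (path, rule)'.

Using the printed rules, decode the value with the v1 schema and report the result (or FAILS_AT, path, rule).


arrows below run writer -> reader for User
decoding the User value with the v1 reader:
  geo.duration := null (absent, optional -> null)
  geo.verified := true
  geo.balance := 10.0
  checksum := 0x1A2B
  primary := false
  street := "alpha"
  score := 0.25
  => decoded: {"geo": {"duration": null, "verified": true, "balance": 10.0}, "checksum": 0x1A2B, "primary": false, "street": "alpha", "score": 0.25}
diffs on User not affecting the asked answer:
  field geo in record User: optional changed to required -> schema-level compatibility only; this User value's decode is unchanged
  field verified in record Meta: required changed to optional -> schema-level compatibility only; this User value's decode is unchanged
  renamed field duration to zip in record Meta -> triggers nothing under the printed rules; the User answer is the same either way

decoded: {"geo": {"duration": null, "verified": true, "balance": 10.0}, "checksum": 0x1A2B, "primary": false, "street": "alpha", "score": 0.25}


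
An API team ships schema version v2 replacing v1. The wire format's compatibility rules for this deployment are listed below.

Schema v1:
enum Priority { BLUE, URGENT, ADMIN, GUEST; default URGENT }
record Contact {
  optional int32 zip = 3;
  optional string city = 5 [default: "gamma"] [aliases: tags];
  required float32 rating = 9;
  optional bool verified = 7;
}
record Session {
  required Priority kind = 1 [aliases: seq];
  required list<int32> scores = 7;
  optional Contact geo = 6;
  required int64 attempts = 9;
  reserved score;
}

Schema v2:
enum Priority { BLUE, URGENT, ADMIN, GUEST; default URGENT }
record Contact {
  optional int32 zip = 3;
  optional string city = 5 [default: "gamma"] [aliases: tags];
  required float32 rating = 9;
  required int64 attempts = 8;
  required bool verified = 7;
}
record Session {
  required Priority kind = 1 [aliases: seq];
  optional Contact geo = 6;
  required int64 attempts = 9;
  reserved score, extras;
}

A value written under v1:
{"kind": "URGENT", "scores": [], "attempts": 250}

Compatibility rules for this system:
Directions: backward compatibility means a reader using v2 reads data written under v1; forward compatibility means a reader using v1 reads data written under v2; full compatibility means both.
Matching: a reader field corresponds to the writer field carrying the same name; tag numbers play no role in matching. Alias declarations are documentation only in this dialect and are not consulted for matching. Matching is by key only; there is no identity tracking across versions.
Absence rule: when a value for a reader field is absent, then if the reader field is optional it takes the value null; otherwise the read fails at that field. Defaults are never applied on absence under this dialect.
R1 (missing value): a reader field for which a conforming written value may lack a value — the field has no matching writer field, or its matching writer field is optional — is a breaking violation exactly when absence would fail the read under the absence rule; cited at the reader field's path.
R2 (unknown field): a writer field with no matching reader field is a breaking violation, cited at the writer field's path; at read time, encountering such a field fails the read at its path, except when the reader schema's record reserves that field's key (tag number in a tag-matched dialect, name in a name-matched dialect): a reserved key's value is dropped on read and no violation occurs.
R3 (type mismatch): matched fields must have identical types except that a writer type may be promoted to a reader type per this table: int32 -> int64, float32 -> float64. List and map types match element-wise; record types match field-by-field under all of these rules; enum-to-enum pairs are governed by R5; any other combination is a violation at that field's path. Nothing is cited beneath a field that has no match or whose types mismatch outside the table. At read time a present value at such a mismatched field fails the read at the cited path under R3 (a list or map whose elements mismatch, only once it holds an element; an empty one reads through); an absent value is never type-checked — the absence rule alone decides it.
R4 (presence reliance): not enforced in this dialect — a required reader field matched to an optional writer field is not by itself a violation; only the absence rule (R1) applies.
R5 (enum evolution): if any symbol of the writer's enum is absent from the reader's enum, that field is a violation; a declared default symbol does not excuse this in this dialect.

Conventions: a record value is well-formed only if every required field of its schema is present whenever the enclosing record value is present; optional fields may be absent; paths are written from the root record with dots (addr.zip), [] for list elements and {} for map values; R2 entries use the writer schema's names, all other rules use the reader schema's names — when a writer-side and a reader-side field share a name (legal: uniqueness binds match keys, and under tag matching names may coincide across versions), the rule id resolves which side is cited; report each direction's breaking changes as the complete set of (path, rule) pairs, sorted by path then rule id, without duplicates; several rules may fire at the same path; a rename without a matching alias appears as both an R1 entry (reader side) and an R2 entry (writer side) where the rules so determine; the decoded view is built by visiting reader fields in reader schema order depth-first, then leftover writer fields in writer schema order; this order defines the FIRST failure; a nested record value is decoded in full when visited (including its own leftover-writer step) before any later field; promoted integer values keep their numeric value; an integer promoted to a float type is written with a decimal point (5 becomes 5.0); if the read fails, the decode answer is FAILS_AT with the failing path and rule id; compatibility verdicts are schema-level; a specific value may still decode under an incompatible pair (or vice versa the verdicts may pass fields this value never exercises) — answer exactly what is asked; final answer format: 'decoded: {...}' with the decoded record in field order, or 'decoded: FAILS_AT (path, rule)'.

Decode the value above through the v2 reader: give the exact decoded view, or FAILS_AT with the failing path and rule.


decoded: FAILS_AT (scores, R2)

arrows below run writer -> reader for Session
decode (reader v2):
  kind := "URGENT"
  geo := null (missing; optional => null)
  attempts := 250
  read fails at scores under R2 (unknown field)
  => FAILS_AT (scores, R2)
ruling out the remaining Session differences:
  added field attempts to record Contact: required int64, tag 8 (in v2 it sits immediately before verified) -> shifts the Session verdicts, not this decode
  field verified in record Contact: optional changed to required -> shifts the Session verdicts, not this decode


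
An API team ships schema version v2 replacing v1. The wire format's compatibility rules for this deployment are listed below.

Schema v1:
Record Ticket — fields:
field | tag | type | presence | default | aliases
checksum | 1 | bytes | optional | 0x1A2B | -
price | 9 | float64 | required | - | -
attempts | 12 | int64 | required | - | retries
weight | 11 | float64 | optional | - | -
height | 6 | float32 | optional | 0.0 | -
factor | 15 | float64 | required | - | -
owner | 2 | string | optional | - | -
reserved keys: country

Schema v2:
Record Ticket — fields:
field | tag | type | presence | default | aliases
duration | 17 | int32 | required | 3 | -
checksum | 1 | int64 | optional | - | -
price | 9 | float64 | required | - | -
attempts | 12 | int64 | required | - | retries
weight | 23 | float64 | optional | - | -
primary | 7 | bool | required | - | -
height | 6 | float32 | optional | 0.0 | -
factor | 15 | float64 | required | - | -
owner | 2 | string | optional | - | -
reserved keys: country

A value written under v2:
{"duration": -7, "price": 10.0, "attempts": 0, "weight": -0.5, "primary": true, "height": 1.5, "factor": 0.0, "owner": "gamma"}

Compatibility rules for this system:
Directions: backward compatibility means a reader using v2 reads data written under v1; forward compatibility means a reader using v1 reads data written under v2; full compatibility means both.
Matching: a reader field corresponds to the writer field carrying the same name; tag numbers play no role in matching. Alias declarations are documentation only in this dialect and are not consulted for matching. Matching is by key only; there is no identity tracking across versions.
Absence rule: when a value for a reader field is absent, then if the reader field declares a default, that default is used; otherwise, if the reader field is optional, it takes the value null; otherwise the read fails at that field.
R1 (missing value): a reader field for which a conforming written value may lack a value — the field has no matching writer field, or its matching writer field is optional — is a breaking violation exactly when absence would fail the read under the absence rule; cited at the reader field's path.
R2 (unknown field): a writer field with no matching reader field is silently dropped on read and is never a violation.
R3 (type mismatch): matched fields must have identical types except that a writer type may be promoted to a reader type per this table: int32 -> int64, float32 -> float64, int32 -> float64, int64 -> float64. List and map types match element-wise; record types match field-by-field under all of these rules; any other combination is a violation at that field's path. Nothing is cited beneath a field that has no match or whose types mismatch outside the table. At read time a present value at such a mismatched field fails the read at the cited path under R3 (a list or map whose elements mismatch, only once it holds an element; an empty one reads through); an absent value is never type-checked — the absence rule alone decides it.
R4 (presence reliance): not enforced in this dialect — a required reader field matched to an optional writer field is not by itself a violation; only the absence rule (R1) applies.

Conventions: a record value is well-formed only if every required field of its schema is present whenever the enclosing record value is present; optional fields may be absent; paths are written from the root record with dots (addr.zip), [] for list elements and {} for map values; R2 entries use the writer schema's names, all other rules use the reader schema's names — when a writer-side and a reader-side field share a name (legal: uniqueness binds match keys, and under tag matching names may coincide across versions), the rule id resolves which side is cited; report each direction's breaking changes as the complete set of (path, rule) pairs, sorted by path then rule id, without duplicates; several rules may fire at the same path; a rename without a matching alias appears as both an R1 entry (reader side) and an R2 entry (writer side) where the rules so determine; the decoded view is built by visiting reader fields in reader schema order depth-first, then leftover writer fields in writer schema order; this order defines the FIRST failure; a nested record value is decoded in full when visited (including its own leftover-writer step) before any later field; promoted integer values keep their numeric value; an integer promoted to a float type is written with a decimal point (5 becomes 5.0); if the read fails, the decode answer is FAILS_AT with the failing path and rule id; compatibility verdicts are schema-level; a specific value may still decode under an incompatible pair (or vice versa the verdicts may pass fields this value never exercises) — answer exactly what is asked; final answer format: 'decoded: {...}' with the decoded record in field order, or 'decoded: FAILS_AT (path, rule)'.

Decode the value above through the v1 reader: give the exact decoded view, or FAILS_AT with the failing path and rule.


decoded: {"checksum": 0x1A2B, "price": 10.0, "attempts": 0, "weight": -0.5, "height": 1.5, "factor": 0.0, "owner": "gamma"}

the writer's type comes first in each Ticket pair
decode walk for Ticket under reader schema v1:
  checksum := 0x1A2B (no value, default fills)
  price := 10.0
  attempts := 0
  weight := -0.5
  height := 1.5
  factor := 0.0
  owner := "gamma"
  writer duration: unmatched, discarded
  writer primary: unmatched, discarded
  => decoded: {"checksum": 0x1A2B, "price": 10.0, "attempts": 0, "weight": -0.5, "height": 1.5, "factor": 0.0, "owner": "gamma"}
the other Ticket changes do not affect what is asked:
  added field primary to record Ticket: required bool, tag 7 (in v2 it sits immediately before height) -> schema-level compatibility only; this Ticket value's decode is unchanged
  field weight in record Ticket: tag 11 changed to 23 -> inert under this dialect — no rule fires on Ticket and the result does not move
  added field duration to record Ticket: required int32, tag 17, default 3 (in v2 it sits immediately before checksum) -> inert under this dialect — no rule fires on Ticket and the result does not move
  field checksum in record Ticket: type bytes changed to int64 (its default is dropped) -> schema-level compatibility only; this Ticket value's decode is unchanged


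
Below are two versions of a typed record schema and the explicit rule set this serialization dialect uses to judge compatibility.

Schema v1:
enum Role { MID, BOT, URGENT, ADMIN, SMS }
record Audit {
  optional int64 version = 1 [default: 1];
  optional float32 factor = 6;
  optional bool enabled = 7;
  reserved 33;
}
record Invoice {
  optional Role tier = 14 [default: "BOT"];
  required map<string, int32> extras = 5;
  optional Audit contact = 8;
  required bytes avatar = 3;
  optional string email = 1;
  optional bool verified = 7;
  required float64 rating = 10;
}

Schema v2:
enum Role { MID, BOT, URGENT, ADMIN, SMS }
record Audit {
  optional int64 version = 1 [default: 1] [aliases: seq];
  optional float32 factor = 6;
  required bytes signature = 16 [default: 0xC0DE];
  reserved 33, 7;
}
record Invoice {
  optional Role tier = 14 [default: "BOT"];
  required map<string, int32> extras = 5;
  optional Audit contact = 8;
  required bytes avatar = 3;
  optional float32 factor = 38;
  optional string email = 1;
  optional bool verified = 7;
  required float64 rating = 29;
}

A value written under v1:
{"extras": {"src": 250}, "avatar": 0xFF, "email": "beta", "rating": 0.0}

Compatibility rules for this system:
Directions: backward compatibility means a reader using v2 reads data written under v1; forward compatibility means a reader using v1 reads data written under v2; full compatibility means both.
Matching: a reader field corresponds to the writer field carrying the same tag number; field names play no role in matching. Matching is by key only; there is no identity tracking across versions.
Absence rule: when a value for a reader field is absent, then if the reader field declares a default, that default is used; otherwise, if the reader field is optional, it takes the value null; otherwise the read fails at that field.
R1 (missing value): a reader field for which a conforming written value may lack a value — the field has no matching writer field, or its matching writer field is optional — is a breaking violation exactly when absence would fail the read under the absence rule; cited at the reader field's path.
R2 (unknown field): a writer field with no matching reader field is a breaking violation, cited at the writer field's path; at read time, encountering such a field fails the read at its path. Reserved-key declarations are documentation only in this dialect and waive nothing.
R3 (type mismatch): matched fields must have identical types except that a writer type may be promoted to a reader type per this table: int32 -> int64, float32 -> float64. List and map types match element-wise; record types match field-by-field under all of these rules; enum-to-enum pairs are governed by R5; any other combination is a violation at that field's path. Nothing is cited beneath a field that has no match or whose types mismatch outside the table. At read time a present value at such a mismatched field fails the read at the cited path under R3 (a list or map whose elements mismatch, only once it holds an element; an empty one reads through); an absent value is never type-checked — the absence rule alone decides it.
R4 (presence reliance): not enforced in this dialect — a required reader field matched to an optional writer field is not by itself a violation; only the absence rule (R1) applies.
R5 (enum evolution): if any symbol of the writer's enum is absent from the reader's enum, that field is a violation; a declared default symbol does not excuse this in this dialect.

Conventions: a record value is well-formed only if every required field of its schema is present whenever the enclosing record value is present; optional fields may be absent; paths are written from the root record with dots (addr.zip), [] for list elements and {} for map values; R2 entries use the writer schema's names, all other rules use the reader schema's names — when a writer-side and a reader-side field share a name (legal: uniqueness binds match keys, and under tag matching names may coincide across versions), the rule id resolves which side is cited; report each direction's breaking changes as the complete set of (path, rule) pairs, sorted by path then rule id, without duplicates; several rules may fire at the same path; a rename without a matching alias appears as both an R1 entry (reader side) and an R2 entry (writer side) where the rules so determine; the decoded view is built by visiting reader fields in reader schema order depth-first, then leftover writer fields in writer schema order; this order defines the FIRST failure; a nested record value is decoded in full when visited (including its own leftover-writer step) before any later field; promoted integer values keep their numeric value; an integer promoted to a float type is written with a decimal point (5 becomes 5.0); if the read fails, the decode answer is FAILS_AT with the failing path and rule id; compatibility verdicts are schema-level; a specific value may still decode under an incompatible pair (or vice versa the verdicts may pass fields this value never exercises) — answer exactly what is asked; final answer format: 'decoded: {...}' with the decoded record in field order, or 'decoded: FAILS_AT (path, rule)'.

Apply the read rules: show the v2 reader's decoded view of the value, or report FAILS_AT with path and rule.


decoded: FAILS_AT (rating, R1)

each type pair in Invoice: writer, then reader
decode (reader v2):
  tier := "BOT" (missing; default applied)
  extras := {"src": 250}
  contact := null (missing; optional => null)
  avatar := 0xFF
  factor := null (missing; optional => null)
  email := "beta"
  verified := null (missing; optional => null)
  read fails at rating under R1 (no fill)
  => FAILS_AT (rating, R1)
remaining Invoice differences; none change what is asked:
  removed field enabled from record Audit (its key 7 joins the reserved list) -> changes Invoice's schema-level verdicts only — the decode of this value is the same
  added field signature to record Audit: required bytes, tag 16, default 0xC0DE (in v2 it sits last) -> changes Invoice's schema-level verdicts only — the decode of this value is the same
  added field factor to record Invoice: optional float32, tag 38 (in v2 it sits immediately before email) -> changes Invoice's schema-level verdicts only — the decode of this value is the same
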